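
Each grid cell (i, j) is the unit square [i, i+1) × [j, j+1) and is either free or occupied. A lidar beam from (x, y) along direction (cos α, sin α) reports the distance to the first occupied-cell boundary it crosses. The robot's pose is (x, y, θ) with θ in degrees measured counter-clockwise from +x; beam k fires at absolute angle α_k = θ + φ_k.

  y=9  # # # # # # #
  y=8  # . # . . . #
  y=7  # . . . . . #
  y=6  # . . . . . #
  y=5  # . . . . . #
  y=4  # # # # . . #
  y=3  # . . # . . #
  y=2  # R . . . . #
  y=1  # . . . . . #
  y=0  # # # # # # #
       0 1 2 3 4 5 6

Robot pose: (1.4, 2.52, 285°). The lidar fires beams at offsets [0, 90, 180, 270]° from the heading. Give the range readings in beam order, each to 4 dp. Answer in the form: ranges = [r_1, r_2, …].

beam 1: φ=0°, α=285°
  direction (0.2588, -0.9659); cell (1,2); t to first gridline: x 2.3182, y 0.5383 (then +3.8637 / +1.0353)
    (1,1) via y @ 0.5383
    (1,0) via y @ 1.5736  # hit
  → r_1 = 1.5736
beam 2: φ=90°, α=15°
  direction (0.9659, 0.2588); cell (1,2); t to first gridline: x 0.6212, y 1.8546 (then +1.0353 / +3.8637)
    (2,2) via x @ 0.6212
    (3,2) via x @ 1.6564
    (3,3) via y @ 1.8546  # hit
  → r_2 = 1.8546
beam 3: φ=180°, α=105°
  direction (-0.2588, 0.9659); cell (1,2); t to first gridline: x 1.5455, y 0.4969 (then +3.8637 / +1.0353)
    (1,3) via y @ 0.4969
    (1,4) via y @ 1.5322  # hit
  → r_3 = 1.5322
beam 4: φ=270°, α=195°
  direction (-0.9659, -0.2588); cell (1,2); t to first gridline: x 0.4141, y 2.0091 (then +1.0353 / +3.8637)
    (0,2) via x @ 0.4141  # hit
  → r_4 = 0.4141

ranges = [1.5736, 1.8546, 1.5322, 0.4141]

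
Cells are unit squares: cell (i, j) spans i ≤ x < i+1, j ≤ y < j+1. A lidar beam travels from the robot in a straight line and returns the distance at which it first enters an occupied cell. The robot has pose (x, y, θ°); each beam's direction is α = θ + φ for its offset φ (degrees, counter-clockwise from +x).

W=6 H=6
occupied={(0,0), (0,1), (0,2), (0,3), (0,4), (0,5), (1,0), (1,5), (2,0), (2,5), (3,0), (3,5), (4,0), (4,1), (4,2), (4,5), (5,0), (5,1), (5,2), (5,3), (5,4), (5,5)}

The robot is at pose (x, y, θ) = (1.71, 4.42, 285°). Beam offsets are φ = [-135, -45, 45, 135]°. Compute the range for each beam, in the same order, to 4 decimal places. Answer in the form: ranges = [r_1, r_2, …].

ranges = [0.8198, 1.4200, 2.8400, 0.6697]

beam 1: φ=-135°, α=150°
  d=(-0.8660,0.5000)  start (1,4)  tX=0.8198 tY=1.1600  stride 1/|dx|=1.1547 1/|dy|=2.0000
    cross x-line → (0,4), t=0.8198 (wall)
  → r_1 = 0.8198
beam 2: φ=-45°, α=240°
  d=(-0.5000,-0.8660)  start (1,4)  tX=1.4200 tY=0.4850  stride 1/|dx|=2.0000 1/|dy|=1.1547
    cross y-line → (1,3), t=0.4850
    cross x-line → (0,3), t=1.4200 (wall)
  → r_2 = 1.4200
beam 3: φ=45°, α=330°
  d=(0.8660,-0.5000)  start (1,4)  tX=0.3349 tY=0.8400  stride 1/|dx|=1.1547 1/|dy|=2.0000
    cross x-line → (2,4), t=0.3349
    cross y-line → (2,3), t=0.8400
    cross x-line → (3,3), t=1.4896
    cross x-line → (4,3), t=2.6443
    cross y-line → (4,2), t=2.8400 (wall)
  → r_3 = 2.8400
beam 4: φ=135°, α=60°
  d=(0.5000,0.8660)  start (1,4)  tX=0.5800 tY=0.6697  stride 1/|dx|=2.0000 1/|dy|=1.1547
    cross x-line → (2,4), t=0.5800
    cross y-line → (2,5), t=0.6697 (wall)
  → r_4 = 0.6697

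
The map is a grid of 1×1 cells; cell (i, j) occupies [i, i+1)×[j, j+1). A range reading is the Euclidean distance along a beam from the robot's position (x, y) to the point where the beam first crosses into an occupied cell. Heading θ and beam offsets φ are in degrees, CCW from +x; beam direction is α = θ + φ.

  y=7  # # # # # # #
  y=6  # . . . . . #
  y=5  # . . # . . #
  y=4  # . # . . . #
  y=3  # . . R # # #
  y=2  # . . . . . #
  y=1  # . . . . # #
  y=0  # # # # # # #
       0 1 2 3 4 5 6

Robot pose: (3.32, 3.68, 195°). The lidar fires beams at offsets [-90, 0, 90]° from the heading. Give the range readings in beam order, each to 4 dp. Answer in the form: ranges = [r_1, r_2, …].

beam 1: φ=-90°, α=105°
  dir = (cos 105°, sin 105°) = (-0.2588, 0.9659); from cell (3,3)
  next x-line at t=1.2364, next y-line at t=0.3313; Δt_x=3.8637, Δt_y=1.0353
    y: enter (3,4) at t=0.3313
    x: enter (2,4) at t=1.2364 ← occupied
  → r_1 = 1.2364
beam 2: φ=0°, α=195°
  dir = (cos 195°, sin 195°) = (-0.9659, -0.2588); from cell (3,3)
  next x-line at t=0.3313, next y-line at t=2.6273; Δt_x=1.0353, Δt_y=3.8637
    x: enter (2,3) at t=0.3313
    x: enter (1,3) at t=1.3666
    x: enter (0,3) at t=2.4018 ← occupied
  → r_2 = 2.4018
beam 3: φ=90°, α=285°
  dir = (cos 285°, sin 285°) = (0.2588, -0.9659); from cell (3,3)
  next x-line at t=2.6273, next y-line at t=0.7040; Δt_x=3.8637, Δt_y=1.0353
    y: enter (3,2) at t=0.7040
    y: enter (3,1) at t=1.7393
    x: enter (4,1) at t=2.6273
    y: enter (4,0) at t=2.7745 ← occupied
  → r_3 = 2.7745

ranges = [1.2364, 2.4018, 2.7745]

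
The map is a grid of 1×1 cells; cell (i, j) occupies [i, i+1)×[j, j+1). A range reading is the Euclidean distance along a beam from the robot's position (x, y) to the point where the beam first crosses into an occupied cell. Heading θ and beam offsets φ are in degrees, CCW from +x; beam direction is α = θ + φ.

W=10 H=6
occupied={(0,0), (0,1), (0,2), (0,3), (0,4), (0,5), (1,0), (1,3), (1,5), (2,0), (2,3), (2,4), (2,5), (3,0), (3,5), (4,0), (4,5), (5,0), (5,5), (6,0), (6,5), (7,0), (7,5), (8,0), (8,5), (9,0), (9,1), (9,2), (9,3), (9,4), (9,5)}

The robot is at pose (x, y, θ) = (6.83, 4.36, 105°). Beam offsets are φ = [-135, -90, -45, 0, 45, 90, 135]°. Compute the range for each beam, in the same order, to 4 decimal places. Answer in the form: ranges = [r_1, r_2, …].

ranges = [2.5057, 2.2465, 0.7390, 0.6626, 1.2800, 3.9651, 3.8798]

beam 1: φ=-135°, α=330°
  cosα=0.8660 sinα=-0.5000 | (6,4) | tMaxX 0.1963 tMaxY 0.7200 | tΔX 1.1547 tΔY 2.0000
    t=0.1963 [x] (7,4)
    t=0.7200 [y] (7,3)
    t=1.3510 [x] (8,3)
    t=2.5057 [x] (9,3) — stop
  → r_1 = 2.5057
beam 2: φ=-90°, α=15°
  cosα=0.9659 sinα=0.2588 | (6,4) | tMaxX 0.1760 tMaxY 2.4728 | tΔX 1.0353 tΔY 3.8637
    t=0.1760 [x] (7,4)
    t=1.2113 [x] (8,4)
    t=2.2465 [x] (9,4) — stop
  → r_2 = 2.2465
beam 3: φ=-45°, α=60°
  cosα=0.5000 sinα=0.8660 | (6,4) | tMaxX 0.3400 tMaxY 0.7390 | tΔX 2.0000 tΔY 1.1547
    t=0.3400 [x] (7,4)
    t=0.7390 [y] (7,5) — stop
  → r_3 = 0.7390
beam 4: φ=0°, α=105°
  cosα=-0.2588 sinα=0.9659 | (6,4) | tMaxX 3.2069 tMaxY 0.6626 | tΔX 3.8637 tΔY 1.0353
    t=0.6626 [y] (6,5) — stop
  → r_4 = 0.6626
beam 5: φ=45°, α=150°
  cosα=-0.8660 sinα=0.5000 | (6,4) | tMaxX 0.9584 tMaxY 1.2800 | tΔX 1.1547 tΔY 2.0000
    t=0.9584 [x] (5,4)
    t=1.2800 [y] (5,5) — stop
  → r_5 = 1.2800
beam 6: φ=90°, α=195°
  cosα=-0.9659 sinα=-0.2588 | (6,4) | tMaxX 0.8593 tMaxY 1.3909 | tΔX 1.0353 tΔY 3.8637
    t=0.8593 [x] (5,4)
    t=1.3909 [y] (5,3)
    t=1.8946 [x] (4,3)
    t=2.9298 [x] (3,3)
    t=3.9651 [x] (2,3) — stop
  → r_6 = 3.9651
beam 7: φ=135°, α=240°
  cosα=-0.5000 sinα=-0.8660 | (6,4) | tMaxX 1.6600 tMaxY 0.4157 | tΔX 2.0000 tΔY 1.1547
    t=0.4157 [y] (6,3)
    t=1.5704 [y] (6,2)
    t=1.6600 [x] (5,2)
    t=2.7251 [y] (5,1)
    t=3.6600 [x] (4,1)
    t=3.8798 [y] (4,0) — stop
  → r_7 = 3.8798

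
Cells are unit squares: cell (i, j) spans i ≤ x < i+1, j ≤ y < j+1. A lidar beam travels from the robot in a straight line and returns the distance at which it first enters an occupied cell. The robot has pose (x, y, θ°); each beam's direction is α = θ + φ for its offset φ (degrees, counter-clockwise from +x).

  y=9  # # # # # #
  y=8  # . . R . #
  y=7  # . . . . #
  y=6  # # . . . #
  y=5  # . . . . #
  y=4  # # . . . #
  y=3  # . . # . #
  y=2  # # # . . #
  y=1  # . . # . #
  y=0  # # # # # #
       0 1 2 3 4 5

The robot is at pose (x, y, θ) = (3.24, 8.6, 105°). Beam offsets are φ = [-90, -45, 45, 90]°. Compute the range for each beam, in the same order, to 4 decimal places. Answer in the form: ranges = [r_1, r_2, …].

ranges = [1.5455, 0.4619, 0.8000, 2.3190]

beam 1: φ=-90°, α=15°
  d=(0.9659,0.2588)  start (3,8)  tX=0.7868 tY=1.5455  stride 1/|dx|=1.0353 1/|dy|=3.8637
    cross x-line → (4,8), t=0.7868
    cross y-line → (4,9), t=1.5455 (wall)
  → r_1 = 1.5455
beam 2: φ=-45°, α=60°
  d=(0.5000,0.8660)  start (3,8)  tX=1.5200 tY=0.4619  stride 1/|dx|=2.0000 1/|dy|=1.1547
    cross y-line → (3,9), t=0.4619 (wall)
  → r_2 = 0.4619
beam 3: φ=45°, α=150°
  d=(-0.8660,0.5000)  start (3,8)  tX=0.2771 tY=0.8000  stride 1/|dx|=1.1547 1/|dy|=2.0000
    cross x-line → (2,8), t=0.2771
    cross y-line → (2,9), t=0.8000 (wall)
  → r_3 = 0.8000
beam 4: φ=90°, α=195°
  d=(-0.9659,-0.2588)  start (3,8)  tX=0.2485 tY=2.3182  stride 1/|dx|=1.0353 1/|dy|=3.8637
    cross x-line → (2,8), t=0.2485
    cross x-line → (1,8), t=1.2837
    cross y-line → (1,7), t=2.3182
    cross x-line → (0,7), t=2.3190 (wall)
  → r_4 = 2.3190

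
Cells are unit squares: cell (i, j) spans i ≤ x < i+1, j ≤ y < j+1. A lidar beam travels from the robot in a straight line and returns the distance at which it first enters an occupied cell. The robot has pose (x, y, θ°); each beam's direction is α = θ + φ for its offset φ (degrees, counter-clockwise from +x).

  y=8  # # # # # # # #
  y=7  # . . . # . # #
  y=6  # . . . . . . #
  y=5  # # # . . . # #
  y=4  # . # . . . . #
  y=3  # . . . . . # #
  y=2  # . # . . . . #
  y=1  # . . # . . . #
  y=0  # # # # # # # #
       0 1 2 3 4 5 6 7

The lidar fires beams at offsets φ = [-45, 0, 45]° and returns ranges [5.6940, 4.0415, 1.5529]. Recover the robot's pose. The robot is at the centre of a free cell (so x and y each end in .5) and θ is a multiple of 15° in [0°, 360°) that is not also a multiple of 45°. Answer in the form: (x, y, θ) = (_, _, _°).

(x, y, θ) = (4.5, 2.5, 150°)

The pose lattice has 33·16 = 528 candidates. Test each by forward raycasting.
  (6.5, 4.5, 345°): beam 1 = 0.5774 ≠ 5.6940 ✗
  (5.5, 5.5, 285°): beam 1 = 4.0415 ≠ 5.6940 ✗
  (4.5, 1.5, 255°): beam 1 = 0.5774 ≠ 5.6940 ✗
  (3.5, 6.5, 30°): beam 1 = 2.5882 ≠ 5.6940 ✗
  …
  (4.5, 2.5, 150°): r_1=5.6940, r_2=4.0415, r_3=1.5529 — all match ✓
Unique over the lattice → pose = (4.5, 2.5, 150°).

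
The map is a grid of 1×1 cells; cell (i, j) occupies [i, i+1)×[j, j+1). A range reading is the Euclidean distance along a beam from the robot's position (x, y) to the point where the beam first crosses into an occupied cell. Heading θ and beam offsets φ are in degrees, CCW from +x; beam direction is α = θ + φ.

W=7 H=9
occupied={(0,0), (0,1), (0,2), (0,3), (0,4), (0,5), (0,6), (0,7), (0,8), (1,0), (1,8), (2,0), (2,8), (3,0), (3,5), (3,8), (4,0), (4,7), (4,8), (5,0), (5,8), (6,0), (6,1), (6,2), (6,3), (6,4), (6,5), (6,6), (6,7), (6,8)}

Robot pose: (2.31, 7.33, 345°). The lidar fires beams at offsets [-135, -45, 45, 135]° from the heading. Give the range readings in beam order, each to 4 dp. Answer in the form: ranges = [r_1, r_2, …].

ranges = [1.5127, 1.5358, 1.3400, 0.7736]

beam 1: φ=-135°, α=210°
  cosα=-0.8660 sinα=-0.5000 | (2,7) | tMaxX 0.3580 tMaxY 0.6600 | tΔX 1.1547 tΔY 2.0000
    t=0.3580 [x] (1,7)
    t=0.6600 [y] (1,6)
    t=1.5127 [x] (0,6) — stop
  → r_1 = 1.5127
beam 2: φ=-45°, α=300°
  cosα=0.5000 sinα=-0.8660 | (2,7) | tMaxX 1.3800 tMaxY 0.3811 | tΔX 2.0000 tΔY 1.1547
    t=0.3811 [y] (2,6)
    t=1.3800 [x] (3,6)
    t=1.5358 [y] (3,5) — stop
  → r_2 = 1.5358
beam 3: φ=45°, α=30°
  cosα=0.8660 sinα=0.5000 | (2,7) | tMaxX 0.7967 tMaxY 1.3400 | tΔX 1.1547 tΔY 2.0000
    t=0.7967 [x] (3,7)
    t=1.3400 [y] (3,8) — stop
  → r_3 = 1.3400
beam 4: φ=135°, α=120°
  cosα=-0.5000 sinα=0.8660 | (2,7) | tMaxX 0.6200 tMaxY 0.7736 | tΔX 2.0000 tΔY 1.1547
    t=0.6200 [x] (1,7)
    t=0.7736 [y] (1,8) — stop
  → r_4 = 0.7736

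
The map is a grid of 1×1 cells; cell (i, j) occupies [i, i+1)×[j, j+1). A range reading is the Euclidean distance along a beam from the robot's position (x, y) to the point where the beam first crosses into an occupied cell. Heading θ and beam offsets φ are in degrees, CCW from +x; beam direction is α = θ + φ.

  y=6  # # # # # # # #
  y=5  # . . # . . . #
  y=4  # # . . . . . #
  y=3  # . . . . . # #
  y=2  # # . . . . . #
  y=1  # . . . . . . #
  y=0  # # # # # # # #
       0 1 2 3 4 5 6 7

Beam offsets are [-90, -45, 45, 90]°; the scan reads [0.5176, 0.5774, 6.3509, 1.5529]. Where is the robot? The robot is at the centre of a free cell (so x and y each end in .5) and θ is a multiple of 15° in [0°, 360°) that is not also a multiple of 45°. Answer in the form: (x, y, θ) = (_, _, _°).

(x, y, θ) = (1.5, 5.5, 285°)

Candidates: 26 free-cell centres × 16 headings = 416 poses. Raycast each; keep the one whose scan matches to 4 dp.
  (2.5, 5.5, 285°): beam 1 = 1.5529 ≠ 0.5176 ✗
  (6.5, 2.5, 165°): beam 3 = 3.0000 ≠ 6.3509 ✗
  (3.5, 4.5, 210°): beam 1 = 0.5774 ≠ 0.5176 ✗
  (1.5, 3.5, 105°): beam 1 = 5.6940 ≠ 0.5176 ✗
  …
  (1.5, 5.5, 285°): r_1=0.5176, r_2=0.5774, r_3=6.3509, r_4=1.5529 — all match ✓
No second candidate reproduces the full scan.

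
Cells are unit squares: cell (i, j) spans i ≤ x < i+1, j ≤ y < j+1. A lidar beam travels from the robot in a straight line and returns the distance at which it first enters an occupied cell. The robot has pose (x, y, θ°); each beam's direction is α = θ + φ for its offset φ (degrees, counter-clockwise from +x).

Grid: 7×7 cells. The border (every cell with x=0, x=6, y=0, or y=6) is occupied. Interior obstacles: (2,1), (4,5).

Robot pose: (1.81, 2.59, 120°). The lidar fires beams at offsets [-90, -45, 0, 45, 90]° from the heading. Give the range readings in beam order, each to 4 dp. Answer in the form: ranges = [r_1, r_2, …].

ranges = [4.8382, 3.5303, 1.6200, 0.8386, 0.9353]

beam 1: φ=-90°, α=30°
  direction (0.8660, 0.5000); cell (1,2); t to first gridline: x 0.2194, y 0.8200 (then +1.1547 / +2.0000)
    (2,2) via x @ 0.2194
    (2,3) via y @ 0.8200
    (3,3) via x @ 1.3741
    (4,3) via x @ 2.5288
    (4,4) via y @ 2.8200
    (5,4) via x @ 3.6835
    (5,5) via y @ 4.8200
    (6,5) via x @ 4.8382  # hit
  → r_1 = 4.8382
beam 2: φ=-45°, α=75°
  direction (0.2588, 0.9659); cell (1,2); t to first gridline: x 0.7341, y 0.4245 (then +3.8637 / +1.0353)
    (1,3) via y @ 0.4245
    (2,3) via x @ 0.7341
    (2,4) via y @ 1.4597
    (2,5) via y @ 2.4950
    (2,6) via y @ 3.5303  # hit
  → r_2 = 3.5303
beam 3: φ=0°, α=120°
  direction (-0.5000, 0.8660); cell (1,2); t to first gridline: x 1.6200, y 0.4734 (then +2.0000 / +1.1547)
    (1,3) via y @ 0.4734
    (0,3) via x @ 1.6200  # hit
  → r_3 = 1.6200
beam 4: φ=45°, α=165°
  direction (-0.9659, 0.2588); cell (1,2); t to first gridline: x 0.8386, y 1.5841 (then +1.0353 / +3.8637)
    (0,2) via x @ 0.8386  # hit
  → r_4 = 0.8386
beam 5: φ=90°, α=210°
  direction (-0.8660, -0.5000); cell (1,2); t to first gridline: x 0.9353, y 1.1800 (then +1.1547 / +2.0000)
    (0,2) via x @ 0.9353  # hit
  → r_5 = 0.9353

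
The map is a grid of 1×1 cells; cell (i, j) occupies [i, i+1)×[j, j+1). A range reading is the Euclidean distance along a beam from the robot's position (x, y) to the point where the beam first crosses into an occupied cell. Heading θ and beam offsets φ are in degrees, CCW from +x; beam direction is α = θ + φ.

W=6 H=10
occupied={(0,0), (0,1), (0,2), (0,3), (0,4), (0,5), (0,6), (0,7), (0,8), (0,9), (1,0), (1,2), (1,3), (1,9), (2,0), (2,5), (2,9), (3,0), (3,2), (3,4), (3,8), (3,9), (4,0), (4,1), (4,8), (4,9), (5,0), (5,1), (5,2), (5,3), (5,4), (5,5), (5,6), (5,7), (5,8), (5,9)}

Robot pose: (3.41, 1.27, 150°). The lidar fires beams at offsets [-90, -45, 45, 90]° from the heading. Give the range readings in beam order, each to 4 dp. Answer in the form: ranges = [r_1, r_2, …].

beam 1: φ=-90°, α=60°
  d=(0.5000,0.8660)  start (3,1)  tX=1.1800 tY=0.8429  stride 1/|dx|=2.0000 1/|dy|=1.1547
    cross y-line → (3,2), t=0.8429 (wall)
  → r_1 = 0.8429
beam 2: φ=-45°, α=105°
  d=(-0.2588,0.9659)  start (3,1)  tX=1.5841 tY=0.7558  stride 1/|dx|=3.8637 1/|dy|=1.0353
    cross y-line → (3,2), t=0.7558 (wall)
  → r_2 = 0.7558
beam 3: φ=45°, α=195°
  d=(-0.9659,-0.2588)  start (3,1)  tX=0.4245 tY=1.0432  stride 1/|dx|=1.0353 1/|dy|=3.8637
    cross x-line → (2,1), t=0.4245
    cross y-line → (2,0), t=1.0432 (wall)
  → r_3 = 1.0432
beam 4: φ=90°, α=240°
  d=(-0.5000,-0.8660)  start (3,1)  tX=0.8200 tY=0.3118  stride 1/|dx|=2.0000 1/|dy|=1.1547
    cross y-line → (3,0), t=0.3118 (wall)
  → r_4 = 0.3118

ranges = [0.8429, 0.7558, 1.0432, 0.3118]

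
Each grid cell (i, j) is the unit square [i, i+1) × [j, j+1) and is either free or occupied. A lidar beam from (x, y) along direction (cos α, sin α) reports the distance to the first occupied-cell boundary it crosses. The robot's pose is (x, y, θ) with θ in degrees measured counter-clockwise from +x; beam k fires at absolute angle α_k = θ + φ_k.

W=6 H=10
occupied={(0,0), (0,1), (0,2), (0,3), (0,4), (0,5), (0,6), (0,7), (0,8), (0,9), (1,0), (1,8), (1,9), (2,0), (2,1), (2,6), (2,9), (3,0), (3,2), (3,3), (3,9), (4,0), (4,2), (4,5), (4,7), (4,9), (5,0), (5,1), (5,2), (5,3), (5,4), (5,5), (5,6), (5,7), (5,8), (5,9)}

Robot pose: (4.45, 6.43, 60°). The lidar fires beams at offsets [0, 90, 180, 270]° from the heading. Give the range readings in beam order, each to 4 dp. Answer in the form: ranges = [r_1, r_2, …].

beam 1: φ=0°, α=60°
  direction (0.5000, 0.8660); cell (4,6); t to first gridline: x 1.1000, y 0.6582 (then +2.0000 / +1.1547)
    (4,7) via y @ 0.6582  # hit
  → r_1 = 0.6582
beam 2: φ=90°, α=150°
  direction (-0.8660, 0.5000); cell (4,6); t to first gridline: x 0.5196, y 1.1400 (then +1.1547 / +2.0000)
    (3,6) via x @ 0.5196
    (3,7) via y @ 1.1400
    (2,7) via x @ 1.6743
    (1,7) via x @ 2.8290
    (1,8) via y @ 3.1400  # hit
  → r_2 = 3.1400
beam 3: φ=180°, α=240°
  direction (-0.5000, -0.8660); cell (4,6); t to first gridline: x 0.9000, y 0.4965 (then +2.0000 / +1.1547)
    (4,5) via y @ 0.4965  # hit
  → r_3 = 0.4965
beam 4: φ=270°, α=330°
  direction (0.8660, -0.5000); cell (4,6); t to first gridline: x 0.6351, y 0.8600 (then +1.1547 / +2.0000)
    (5,6) via x @ 0.6351  # hit
  → r_4 = 0.6351

ranges = [0.6582, 3.1400, 0.4965, 0.6351]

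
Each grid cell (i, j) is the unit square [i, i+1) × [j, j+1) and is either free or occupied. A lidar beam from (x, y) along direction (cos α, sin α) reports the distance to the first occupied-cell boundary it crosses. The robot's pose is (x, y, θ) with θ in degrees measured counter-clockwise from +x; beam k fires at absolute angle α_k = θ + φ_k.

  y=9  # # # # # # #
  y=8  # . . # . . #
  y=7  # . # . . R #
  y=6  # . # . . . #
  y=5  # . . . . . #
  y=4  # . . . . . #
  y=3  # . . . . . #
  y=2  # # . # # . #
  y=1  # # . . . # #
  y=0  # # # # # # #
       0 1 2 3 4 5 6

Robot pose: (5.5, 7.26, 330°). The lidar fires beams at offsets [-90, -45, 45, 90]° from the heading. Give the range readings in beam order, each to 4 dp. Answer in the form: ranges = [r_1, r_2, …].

ranges = [4.9190, 1.9319, 0.5176, 1.0000]

beam 1: φ=-90°, α=240°
  dir = (cos 240°, sin 240°) = (-0.5000, -0.8660); from cell (5,7)
  next x-line at t=1.0000, next y-line at t=0.3002; Δt_x=2.0000, Δt_y=1.1547
    y: enter (5,6) at t=0.3002
    x: enter (4,6) at t=1.0000
    y: enter (4,5) at t=1.4549
    y: enter (4,4) at t=2.6096
    x: enter (3,4) at t=3.0000
    y: enter (3,3) at t=3.7643
    y: enter (3,2) at t=4.9190 ← occupied
  → r_1 = 4.9190
beam 2: φ=-45°, α=285°
  dir = (cos 285°, sin 285°) = (0.2588, -0.9659); from cell (5,7)
  next x-line at t=1.9319, next y-line at t=0.2692; Δt_x=3.8637, Δt_y=1.0353
    y: enter (5,6) at t=0.2692
    y: enter (5,5) at t=1.3044
    x: enter (6,5) at t=1.9319 ← occupied
  → r_2 = 1.9319
beam 3: φ=45°, α=15°
  dir = (cos 15°, sin 15°) = (0.9659, 0.2588); from cell (5,7)
  next x-line at t=0.5176, next y-line at t=2.8591; Δt_x=1.0353, Δt_y=3.8637
    x: enter (6,7) at t=0.5176 ← occupied
  → r_3 = 0.5176
beam 4: φ=90°, α=60°
  dir = (cos 60°, sin 60°) = (0.5000, 0.8660); from cell (5,7)
  next x-line at t=1.0000, next y-line at t=0.8545; Δt_x=2.0000, Δt_y=1.1547
    y: enter (5,8) at t=0.8545
    x: enter (6,8) at t=1.0000 ← occupied
  → r_4 = 1.0000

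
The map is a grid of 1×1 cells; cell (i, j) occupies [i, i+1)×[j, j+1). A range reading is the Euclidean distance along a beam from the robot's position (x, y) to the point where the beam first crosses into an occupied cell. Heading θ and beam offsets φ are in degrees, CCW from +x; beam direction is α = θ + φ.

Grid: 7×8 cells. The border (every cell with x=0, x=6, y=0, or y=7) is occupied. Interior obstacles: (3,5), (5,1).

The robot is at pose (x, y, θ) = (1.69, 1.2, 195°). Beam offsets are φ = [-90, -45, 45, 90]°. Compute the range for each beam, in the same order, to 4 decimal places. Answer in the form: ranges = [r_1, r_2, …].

beam 1: φ=-90°, α=105°
  direction (-0.2588, 0.9659); cell (1,1); t to first gridline: x 2.6660, y 0.8282 (then +3.8637 / +1.0353)
    (1,2) via y @ 0.8282
    (1,3) via y @ 1.8635
    (0,3) via x @ 2.6660  # hit
  → r_1 = 2.6660
beam 2: φ=-45°, α=150°
  direction (-0.8660, 0.5000); cell (1,1); t to first gridline: x 0.7967, y 1.6000 (then +1.1547 / +2.0000)
    (0,1) via x @ 0.7967  # hit
  → r_2 = 0.7967
beam 3: φ=45°, α=240°
  direction (-0.5000, -0.8660); cell (1,1); t to first gridline: x 1.3800, y 0.2309 (then +2.0000 / +1.1547)
    (1,0) via y @ 0.2309  # hit
  → r_3 = 0.2309
beam 4: φ=90°, α=285°
  direction (0.2588, -0.9659); cell (1,1); t to first gridline: x 1.1977, y 0.2071 (then +3.8637 / +1.0353)
    (1,0) via y @ 0.2071  # hit
  → r_4 = 0.2071

ranges = [2.6660, 0.7967, 0.2309, 0.2071]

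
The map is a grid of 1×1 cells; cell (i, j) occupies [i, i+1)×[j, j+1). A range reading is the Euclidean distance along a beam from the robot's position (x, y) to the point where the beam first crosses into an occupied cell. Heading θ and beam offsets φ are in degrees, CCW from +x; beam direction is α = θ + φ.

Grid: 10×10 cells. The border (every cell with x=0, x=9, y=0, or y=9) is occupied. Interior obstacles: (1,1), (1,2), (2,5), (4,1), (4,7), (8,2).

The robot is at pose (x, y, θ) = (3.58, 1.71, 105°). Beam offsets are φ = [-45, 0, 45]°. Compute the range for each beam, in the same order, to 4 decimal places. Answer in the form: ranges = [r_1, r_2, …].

ranges = [8.4178, 3.4061, 1.8244]

beam 1: φ=-45°, α=60°
  cosα=0.5000 sinα=0.8660 | (3,1) | tMaxX 0.8400 tMaxY 0.3349 | tΔX 2.0000 tΔY 1.1547
    t=0.3349 [y] (3,2)
    t=0.8400 [x] (4,2)
    t=1.4896 [y] (4,3)
    t=2.6443 [y] (4,4)
    t=2.8400 [x] (5,4)
    t=3.7990 [y] (5,5)
    t=4.8400 [x] (6,5)
    t=4.9537 [y] (6,6)
    t=6.1084 [y] (6,7)
    t=6.8400 [x] (7,7)
    t=7.2631 [y] (7,8)
    t=8.4178 [y] (7,9) — stop
  → r_1 = 8.4178
beam 2: φ=0°, α=105°
  cosα=-0.2588 sinα=0.9659 | (3,1) | tMaxX 2.2409 tMaxY 0.3002 | tΔX 3.8637 tΔY 1.0353
    t=0.3002 [y] (3,2)
    t=1.3355 [y] (3,3)
    t=2.2409 [x] (2,3)
    t=2.3708 [y] (2,4)
    t=3.4061 [y] (2,5) — stop
  → r_2 = 3.4061
beam 3: φ=45°, α=150°
  cosα=-0.8660 sinα=0.5000 | (3,1) | tMaxX 0.6697 tMaxY 0.5800 | tΔX 1.1547 tΔY 2.0000
    t=0.5800 [y] (3,2)
    t=0.6697 [x] (2,2)
    t=1.8244 [x] (1,2) — stop
  → r_3 = 1.8244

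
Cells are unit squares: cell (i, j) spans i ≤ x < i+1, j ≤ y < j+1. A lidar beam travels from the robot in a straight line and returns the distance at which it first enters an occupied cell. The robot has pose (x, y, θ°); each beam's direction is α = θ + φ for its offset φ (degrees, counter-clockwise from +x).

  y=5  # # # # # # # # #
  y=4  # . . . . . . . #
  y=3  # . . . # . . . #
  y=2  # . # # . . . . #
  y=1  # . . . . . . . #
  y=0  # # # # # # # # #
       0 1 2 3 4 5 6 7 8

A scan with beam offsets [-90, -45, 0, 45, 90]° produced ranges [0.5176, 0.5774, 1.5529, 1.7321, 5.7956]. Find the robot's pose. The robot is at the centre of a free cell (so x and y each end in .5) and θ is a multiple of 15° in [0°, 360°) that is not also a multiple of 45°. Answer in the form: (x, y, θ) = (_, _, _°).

Enumerate (i+0.5, j+0.5, θ) over the 25 free cells and 16 admissible headings. For each, cast all 5 beams and compare to the given ranges.
  (1.5, 1.5, 120°): beam 1 = 1.0000 ≠ 0.5176 ✗
  (1.5, 1.5, 345°): beam 3 = 1.9319 ≠ 1.5529 ✗
  (5.5, 1.5, 60°): beam 1 = 1.0000 ≠ 0.5176 ✗
  (3.5, 4.5, 300°): beam 1 = 2.8868 ≠ 0.5176 ✗
  …
  (7.5, 3.5, 75°): r_1=0.5176, r_2=0.5774, r_3=1.5529, r_4=1.7321, r_5=5.7956 — all match ✓
Unique over the lattice → pose = (7.5, 3.5, 75°).

(x, y, θ) = (7.5, 3.5, 75°)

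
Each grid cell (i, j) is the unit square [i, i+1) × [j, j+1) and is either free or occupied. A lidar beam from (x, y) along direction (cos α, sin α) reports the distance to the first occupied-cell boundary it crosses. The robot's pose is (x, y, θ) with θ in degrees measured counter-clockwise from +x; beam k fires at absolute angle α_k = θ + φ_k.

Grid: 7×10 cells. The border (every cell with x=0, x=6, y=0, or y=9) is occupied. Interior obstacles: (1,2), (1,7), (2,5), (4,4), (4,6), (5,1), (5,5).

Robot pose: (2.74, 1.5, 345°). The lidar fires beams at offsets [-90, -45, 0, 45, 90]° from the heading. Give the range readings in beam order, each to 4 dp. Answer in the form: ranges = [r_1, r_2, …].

beam 1: φ=-90°, α=255°
  cosα=-0.2588 sinα=-0.9659 | (2,1) | tMaxX 2.8591 tMaxY 0.5176 | tΔX 3.8637 tΔY 1.0353
    t=0.5176 [y] (2,0) — stop
  → r_1 = 0.5176
beam 2: φ=-45°, α=300°
  cosα=0.5000 sinα=-0.8660 | (2,1) | tMaxX 0.5200 tMaxY 0.5774 | tΔX 2.0000 tΔY 1.1547
    t=0.5200 [x] (3,1)
    t=0.5774 [y] (3,0) — stop
  → r_2 = 0.5774
beam 3: φ=0°, α=345°
  cosα=0.9659 sinα=-0.2588 | (2,1) | tMaxX 0.2692 tMaxY 1.9319 | tΔX 1.0353 tΔY 3.8637
    t=0.2692 [x] (3,1)
    t=1.3044 [x] (4,1)
    t=1.9319 [y] (4,0) — stop
  → r_3 = 1.9319
beam 4: φ=45°, α=30°
  cosα=0.8660 sinα=0.5000 | (2,1) | tMaxX 0.3002 tMaxY 1.0000 | tΔX 1.1547 tΔY 2.0000
    t=0.3002 [x] (3,1)
    t=1.0000 [y] (3,2)
    t=1.4549 [x] (4,2)
    t=2.6096 [x] (5,2)
    t=3.0000 [y] (5,3)
    t=3.7643 [x] (6,3) — stop
  → r_4 = 3.7643
beam 5: φ=90°, α=75°
  cosα=0.2588 sinα=0.9659 | (2,1) | tMaxX 1.0046 tMaxY 0.5176 | tΔX 3.8637 tΔY 1.0353
    t=0.5176 [y] (2,2)
    t=1.0046 [x] (3,2)
    t=1.5529 [y] (3,3)
    t=2.5882 [y] (3,4)
    t=3.6235 [y] (3,5)
    t=4.6587 [y] (3,6)
    t=4.8683 [x] (4,6) — stop
  → r_5 = 4.8683

ranges = [0.5176, 0.5774, 1.9319, 3.7643, 4.8683]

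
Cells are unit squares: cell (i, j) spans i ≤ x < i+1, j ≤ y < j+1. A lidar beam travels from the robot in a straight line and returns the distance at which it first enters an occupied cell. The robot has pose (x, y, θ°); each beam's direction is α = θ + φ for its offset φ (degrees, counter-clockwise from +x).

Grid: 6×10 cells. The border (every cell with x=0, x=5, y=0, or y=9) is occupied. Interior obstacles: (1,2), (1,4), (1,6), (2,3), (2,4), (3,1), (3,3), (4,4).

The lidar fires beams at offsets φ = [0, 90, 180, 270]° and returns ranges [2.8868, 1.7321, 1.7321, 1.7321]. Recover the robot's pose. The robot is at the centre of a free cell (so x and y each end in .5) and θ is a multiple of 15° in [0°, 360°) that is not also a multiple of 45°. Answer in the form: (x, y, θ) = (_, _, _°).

(x, y, θ) = (3.5, 7.5, 300°)

The pose lattice has 24·16 = 384 candidates. Test each by forward raycasting.
  (4.5, 3.5, 15°): beam 1 = 0.5176 ≠ 2.8868 ✗
  (3.5, 4.5, 285°): beam 1 = 0.5176 ≠ 2.8868 ✗
  (3.5, 7.5, 195°): beam 1 = 1.9319 ≠ 2.8868 ✗
  (4.5, 6.5, 30°): beam 1 = 0.5774 ≠ 2.8868 ✗
  (3.5, 7.5, 330°): beam 1 = 1.7321 ≠ 2.8868 ✗
  …
  (3.5, 7.5, 300°): r_1=2.8868, r_2=1.7321, r_3=1.7321, r_4=1.7321 — all match ✓
No second candidate reproduces the full scan.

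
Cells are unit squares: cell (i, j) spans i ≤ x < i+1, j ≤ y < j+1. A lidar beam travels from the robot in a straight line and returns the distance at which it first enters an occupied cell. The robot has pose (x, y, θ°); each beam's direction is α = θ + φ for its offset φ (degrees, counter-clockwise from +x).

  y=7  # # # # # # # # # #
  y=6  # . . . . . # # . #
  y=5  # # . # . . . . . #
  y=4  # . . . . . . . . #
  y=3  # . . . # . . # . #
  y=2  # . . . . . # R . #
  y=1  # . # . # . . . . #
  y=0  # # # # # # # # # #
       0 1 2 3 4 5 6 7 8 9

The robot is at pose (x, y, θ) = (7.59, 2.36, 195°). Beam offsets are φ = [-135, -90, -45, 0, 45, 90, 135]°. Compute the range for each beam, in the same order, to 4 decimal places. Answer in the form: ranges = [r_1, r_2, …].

ranges = [0.7390, 0.6626, 0.6813, 0.6108, 1.5704, 1.4080, 1.6281]

beam 1: φ=-135°, α=60°
  d=(0.5000,0.8660)  start (7,2)  tX=0.8200 tY=0.7390  stride 1/|dx|=2.0000 1/|dy|=1.1547
    cross y-line → (7,3), t=0.7390 (wall)
  → r_1 = 0.7390
beam 2: φ=-90°, α=105°
  d=(-0.2588,0.9659)  start (7,2)  tX=2.2796 tY=0.6626  stride 1/|dx|=3.8637 1/|dy|=1.0353
    cross y-line → (7,3), t=0.6626 (wall)
  → r_2 = 0.6626
beam 3: φ=-45°, α=150°
  d=(-0.8660,0.5000)  start (7,2)  tX=0.6813 tY=1.2800  stride 1/|dx|=1.1547 1/|dy|=2.0000
    cross x-line → (6,2), t=0.6813 (wall)
  → r_3 = 0.6813
beam 4: φ=0°, α=195°
  d=(-0.9659,-0.2588)  start (7,2)  tX=0.6108 tY=1.3909  stride 1/|dx|=1.0353 1/|dy|=3.8637
    cross x-line → (6,2), t=0.6108 (wall)
  → r_4 = 0.6108
beam 5: φ=45°, α=240°
  d=(-0.5000,-0.8660)  start (7,2)  tX=1.1800 tY=0.4157  stride 1/|dx|=2.0000 1/|dy|=1.1547
    cross y-line → (7,1), t=0.4157
    cross x-line → (6,1), t=1.1800
    cross y-line → (6,0), t=1.5704 (wall)
  → r_5 = 1.5704
beam 6: φ=90°, α=285°
  d=(0.2588,-0.9659)  start (7,2)  tX=1.5841 tY=0.3727  stride 1/|dx|=3.8637 1/|dy|=1.0353
    cross y-line → (7,1), t=0.3727
    cross y-line → (7,0), t=1.4080 (wall)
  → r_6 = 1.4080
beam 7: φ=135°, α=330°
  d=(0.8660,-0.5000)  start (7,2)  tX=0.4734 tY=0.7200  stride 1/|dx|=1.1547 1/|dy|=2.0000
    cross x-line → (8,2), t=0.4734
    cross y-line → (8,1), t=0.7200
    cross x-line → (9,1), t=1.6281 (wall)
  → r_7 = 1.6281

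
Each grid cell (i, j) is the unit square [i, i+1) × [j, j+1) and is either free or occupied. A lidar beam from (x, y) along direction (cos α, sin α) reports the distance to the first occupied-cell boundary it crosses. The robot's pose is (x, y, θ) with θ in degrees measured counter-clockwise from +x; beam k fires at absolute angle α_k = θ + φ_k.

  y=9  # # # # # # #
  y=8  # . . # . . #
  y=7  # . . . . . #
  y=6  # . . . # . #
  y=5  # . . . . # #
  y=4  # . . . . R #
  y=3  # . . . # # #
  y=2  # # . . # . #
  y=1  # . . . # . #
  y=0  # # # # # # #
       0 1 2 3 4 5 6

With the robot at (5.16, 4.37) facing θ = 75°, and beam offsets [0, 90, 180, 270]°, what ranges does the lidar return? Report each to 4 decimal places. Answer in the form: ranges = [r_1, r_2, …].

beam 1: φ=0°, α=75°
  d=(0.2588,0.9659)  start (5,4)  tX=3.2455 tY=0.6522  stride 1/|dx|=3.8637 1/|dy|=1.0353
    cross y-line → (5,5), t=0.6522 (wall)
  → r_1 = 0.6522
beam 2: φ=90°, α=165°
  d=(-0.9659,0.2588)  start (5,4)  tX=0.1656 tY=2.4341  stride 1/|dx|=1.0353 1/|dy|=3.8637
    cross x-line → (4,4), t=0.1656
    cross x-line → (3,4), t=1.2009
    cross x-line → (2,4), t=2.2362
    cross y-line → (2,5), t=2.4341
    cross x-line → (1,5), t=3.2715
    cross x-line → (0,5), t=4.3067 (wall)
  → r_2 = 4.3067
beam 3: φ=180°, α=255°
  d=(-0.2588,-0.9659)  start (5,4)  tX=0.6182 tY=0.3831  stride 1/|dx|=3.8637 1/|dy|=1.0353
    cross y-line → (5,3), t=0.3831 (wall)
  → r_3 = 0.3831
beam 4: φ=270°, α=345°
  d=(0.9659,-0.2588)  start (5,4)  tX=0.8696 tY=1.4296  stride 1/|dx|=1.0353 1/|dy|=3.8637
    cross x-line → (6,4), t=0.8696 (wall)
  → r_4 = 0.8696

ranges = [0.6522, 4.3067, 0.3831, 0.8696]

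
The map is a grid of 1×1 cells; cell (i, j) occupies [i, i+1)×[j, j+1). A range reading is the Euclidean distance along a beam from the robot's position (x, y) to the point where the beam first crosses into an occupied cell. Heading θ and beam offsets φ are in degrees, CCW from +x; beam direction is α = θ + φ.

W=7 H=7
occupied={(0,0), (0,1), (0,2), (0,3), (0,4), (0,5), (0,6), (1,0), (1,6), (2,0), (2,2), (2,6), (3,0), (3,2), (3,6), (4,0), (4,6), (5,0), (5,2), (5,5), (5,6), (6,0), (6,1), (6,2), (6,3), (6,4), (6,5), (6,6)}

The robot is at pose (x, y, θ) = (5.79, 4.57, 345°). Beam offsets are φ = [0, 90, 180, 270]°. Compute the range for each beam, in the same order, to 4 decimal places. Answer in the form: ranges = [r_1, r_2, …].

ranges = [0.2174, 0.4452, 4.9590, 1.6254]

beam 1: φ=0°, α=345°
  dir = (cos 345°, sin 345°) = (0.9659, -0.2588); from cell (5,4)
  next x-line at t=0.2174, next y-line at t=2.2023; Δt_x=1.0353, Δt_y=3.8637
    x: enter (6,4) at t=0.2174 ← occupied
  → r_1 = 0.2174
beam 2: φ=90°, α=75°
  dir = (cos 75°, sin 75°) = (0.2588, 0.9659); from cell (5,4)
  next x-line at t=0.8114, next y-line at t=0.4452; Δt_x=3.8637, Δt_y=1.0353
    y: enter (5,5) at t=0.4452 ← occupied
  → r_2 = 0.4452
beam 3: φ=180°, α=165°
  dir = (cos 165°, sin 165°) = (-0.9659, 0.2588); from cell (5,4)
  next x-line at t=0.8179, next y-line at t=1.6614; Δt_x=1.0353, Δt_y=3.8637
    x: enter (4,4) at t=0.8179
    y: enter (4,5) at t=1.6614
    x: enter (3,5) at t=1.8531
    x: enter (2,5) at t=2.8884
    x: enter (1,5) at t=3.9237
    x: enter (0,5) at t=4.9590 ← occupied
  → r_3 = 4.9590
beam 4: φ=270°, α=255°
  dir = (cos 255°, sin 255°) = (-0.2588, -0.9659); from cell (5,4)
  next x-line at t=3.0523, next y-line at t=0.5901; Δt_x=3.8637, Δt_y=1.0353
    y: enter (5,3) at t=0.5901
    y: enter (5,2) at t=1.6254 ← occupied
  → r_4 = 1.6254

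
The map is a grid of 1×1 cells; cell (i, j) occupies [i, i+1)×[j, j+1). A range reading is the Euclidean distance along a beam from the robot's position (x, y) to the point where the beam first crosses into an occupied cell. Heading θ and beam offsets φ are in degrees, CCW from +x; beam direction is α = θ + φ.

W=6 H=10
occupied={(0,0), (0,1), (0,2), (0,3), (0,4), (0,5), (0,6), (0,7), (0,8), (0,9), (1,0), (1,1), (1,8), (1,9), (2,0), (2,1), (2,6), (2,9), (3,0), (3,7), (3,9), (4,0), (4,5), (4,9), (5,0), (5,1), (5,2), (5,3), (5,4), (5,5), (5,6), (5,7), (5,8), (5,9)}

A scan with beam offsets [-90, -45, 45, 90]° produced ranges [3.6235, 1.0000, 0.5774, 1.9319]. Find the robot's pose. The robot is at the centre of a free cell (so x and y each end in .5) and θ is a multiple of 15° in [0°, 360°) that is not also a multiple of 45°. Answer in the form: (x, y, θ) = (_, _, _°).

(x, y, θ) = (1.5, 5.5, 165°)

Candidates: 26 free-cell centres × 16 headings = 416 poses. Raycast each; keep the one whose scan matches to 4 dp.
  (4.5, 3.5, 210°): beam 1 = 3.0000 ≠ 3.6235 ✗
  (1.5, 5.5, 300°): beam 1 = 0.5774 ≠ 3.6235 ✗
  (4.5, 8.5, 150°): beam 1 = 0.5774 ≠ 3.6235 ✗
  …
  (1.5, 5.5, 165°): r_1=3.6235, r_2=1.0000, r_3=0.5774, r_4=1.9319 — all match ✓
Only this pose fits every beam.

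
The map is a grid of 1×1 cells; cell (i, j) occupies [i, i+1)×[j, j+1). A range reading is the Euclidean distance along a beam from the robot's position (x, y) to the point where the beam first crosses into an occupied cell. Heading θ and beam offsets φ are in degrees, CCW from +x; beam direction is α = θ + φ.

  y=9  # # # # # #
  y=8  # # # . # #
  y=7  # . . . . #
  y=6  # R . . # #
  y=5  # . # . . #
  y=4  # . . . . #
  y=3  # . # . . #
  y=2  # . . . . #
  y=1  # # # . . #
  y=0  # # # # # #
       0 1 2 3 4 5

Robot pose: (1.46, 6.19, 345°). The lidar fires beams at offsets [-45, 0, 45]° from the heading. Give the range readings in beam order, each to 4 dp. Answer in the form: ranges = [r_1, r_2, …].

beam 1: φ=-45°, α=300°
  cosα=0.5000 sinα=-0.8660 | (1,6) | tMaxX 1.0800 tMaxY 0.2194 | tΔX 2.0000 tΔY 1.1547
    t=0.2194 [y] (1,5)
    t=1.0800 [x] (2,5) — stop
  → r_1 = 1.0800
beam 2: φ=0°, α=345°
  cosα=0.9659 sinα=-0.2588 | (1,6) | tMaxX 0.5590 tMaxY 0.7341 | tΔX 1.0353 tΔY 3.8637
    t=0.5590 [x] (2,6)
    t=0.7341 [y] (2,5) — stop
  → r_2 = 0.7341
beam 3: φ=45°, α=30°
  cosα=0.8660 sinα=0.5000 | (1,6) | tMaxX 0.6235 tMaxY 1.6200 | tΔX 1.1547 tΔY 2.0000
    t=0.6235 [x] (2,6)
    t=1.6200 [y] (2,7)
    t=1.7782 [x] (3,7)
    t=2.9329 [x] (4,7)
    t=3.6200 [y] (4,8) — stop
  → r_3 = 3.6200

ranges = [1.0800, 0.7341, 3.6200]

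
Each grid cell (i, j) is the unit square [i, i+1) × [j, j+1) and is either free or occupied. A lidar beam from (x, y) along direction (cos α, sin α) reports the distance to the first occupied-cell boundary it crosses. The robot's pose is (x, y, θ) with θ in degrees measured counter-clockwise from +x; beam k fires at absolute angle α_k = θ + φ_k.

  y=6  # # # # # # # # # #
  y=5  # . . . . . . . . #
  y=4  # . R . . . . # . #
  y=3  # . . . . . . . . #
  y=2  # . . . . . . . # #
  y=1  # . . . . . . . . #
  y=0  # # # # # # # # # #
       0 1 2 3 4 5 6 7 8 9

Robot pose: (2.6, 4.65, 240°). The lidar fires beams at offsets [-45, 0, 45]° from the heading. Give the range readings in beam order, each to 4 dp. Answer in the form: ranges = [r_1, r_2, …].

beam 1: φ=-45°, α=195°
  cosα=-0.9659 sinα=-0.2588 | (2,4) | tMaxX 0.6212 tMaxY 2.5114 | tΔX 1.0353 tΔY 3.8637
    t=0.6212 [x] (1,4)
    t=1.6564 [x] (0,4) — stop
  → r_1 = 1.6564
beam 2: φ=0°, α=240°
  cosα=-0.5000 sinα=-0.8660 | (2,4) | tMaxX 1.2000 tMaxY 0.7506 | tΔX 2.0000 tΔY 1.1547
    t=0.7506 [y] (2,3)
    t=1.2000 [x] (1,3)
    t=1.9053 [y] (1,2)
    t=3.0600 [y] (1,1)
    t=3.2000 [x] (0,1) — stop
  → r_2 = 3.2000
beam 3: φ=45°, α=285°
  cosα=0.2588 sinα=-0.9659 | (2,4) | tMaxX 1.5455 tMaxY 0.6729 | tΔX 3.8637 tΔY 1.0353
    t=0.6729 [y] (2,3)
    t=1.5455 [x] (3,3)
    t=1.7082 [y] (3,2)
    t=2.7435 [y] (3,1)
    t=3.7788 [y] (3,0) — stop
  → r_3 = 3.7788

ranges = [1.6564, 3.2000, 3.7788]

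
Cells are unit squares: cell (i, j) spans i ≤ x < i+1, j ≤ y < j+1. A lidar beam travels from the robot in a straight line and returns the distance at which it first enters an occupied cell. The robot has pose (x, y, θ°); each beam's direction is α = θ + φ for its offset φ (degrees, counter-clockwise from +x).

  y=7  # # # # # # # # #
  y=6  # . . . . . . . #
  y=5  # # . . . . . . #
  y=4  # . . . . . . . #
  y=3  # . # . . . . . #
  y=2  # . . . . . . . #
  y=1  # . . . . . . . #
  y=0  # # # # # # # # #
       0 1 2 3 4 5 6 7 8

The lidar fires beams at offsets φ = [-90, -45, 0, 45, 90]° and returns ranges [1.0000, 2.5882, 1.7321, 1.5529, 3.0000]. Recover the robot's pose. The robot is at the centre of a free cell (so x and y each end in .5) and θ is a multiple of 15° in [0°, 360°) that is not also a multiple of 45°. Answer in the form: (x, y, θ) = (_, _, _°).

(x, y, θ) = (3.5, 2.5, 240°)

Enumerate (i+0.5, j+0.5, θ) over the 40 free cells and 16 admissible headings. For each, cast all 5 beams and compare to the given ranges.
  (6.5, 4.5, 120°): beam 1 = 1.7321 ≠ 1.0000 ✗
  (1.5, 2.5, 240°): beam 1 = 0.5774 ≠ 1.0000 ✗
  (3.5, 5.5, 240°): beam 1 = 2.8868 ≠ 1.0000 ✗
  …
  (3.5, 2.5, 240°): r_1=1.0000, r_2=2.5882, r_3=1.7321, r_4=1.5529, r_5=3.0000 — all match ✓
Only this pose fits every beam.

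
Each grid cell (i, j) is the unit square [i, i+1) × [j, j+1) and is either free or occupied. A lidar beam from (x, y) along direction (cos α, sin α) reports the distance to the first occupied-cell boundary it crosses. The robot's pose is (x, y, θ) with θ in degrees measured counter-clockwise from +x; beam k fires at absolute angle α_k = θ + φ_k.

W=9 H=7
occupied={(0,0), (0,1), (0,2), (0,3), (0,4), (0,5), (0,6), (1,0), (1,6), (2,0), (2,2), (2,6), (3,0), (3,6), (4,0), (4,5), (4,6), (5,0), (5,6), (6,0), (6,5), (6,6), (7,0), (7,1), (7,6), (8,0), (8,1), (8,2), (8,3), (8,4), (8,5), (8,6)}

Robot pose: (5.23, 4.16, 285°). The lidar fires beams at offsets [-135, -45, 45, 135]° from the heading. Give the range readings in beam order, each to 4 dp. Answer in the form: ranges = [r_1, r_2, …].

beam 1: φ=-135°, α=150°
  dir = (cos 150°, sin 150°) = (-0.8660, 0.5000); from cell (5,4)
  next x-line at t=0.2656, next y-line at t=1.6800; Δt_x=1.1547, Δt_y=2.0000
    x: enter (4,4) at t=0.2656
    x: enter (3,4) at t=1.4203
    y: enter (3,5) at t=1.6800
    x: enter (2,5) at t=2.5750
    y: enter (2,6) at t=3.6800 ← occupied
  → r_1 = 3.6800
beam 2: φ=-45°, α=240°
  dir = (cos 240°, sin 240°) = (-0.5000, -0.8660); from cell (5,4)
  next x-line at t=0.4600, next y-line at t=0.1848; Δt_x=2.0000, Δt_y=1.1547
    y: enter (5,3) at t=0.1848
    x: enter (4,3) at t=0.4600
    y: enter (4,2) at t=1.3395
    x: enter (3,2) at t=2.4600
    y: enter (3,1) at t=2.4942
    y: enter (3,0) at t=3.6489 ← occupied
  → r_2 = 3.6489
beam 3: φ=45°, α=330°
  dir = (cos 330°, sin 330°) = (0.8660, -0.5000); from cell (5,4)
  next x-line at t=0.8891, next y-line at t=0.3200; Δt_x=1.1547, Δt_y=2.0000
    y: enter (5,3) at t=0.3200
    x: enter (6,3) at t=0.8891
    x: enter (7,3) at t=2.0438
    y: enter (7,2) at t=2.3200
    x: enter (8,2) at t=3.1985 ← occupied
  → r_3 = 3.1985
beam 4: φ=135°, α=60°
  dir = (cos 60°, sin 60°) = (0.5000, 0.8660); from cell (5,4)
  next x-line at t=1.5400, next y-line at t=0.9699; Δt_x=2.0000, Δt_y=1.1547
    y: enter (5,5) at t=0.9699
    x: enter (6,5) at t=1.5400 ← occupied
  → r_4 = 1.5400

ranges = [3.6800, 3.6489, 3.1985, 1.5400]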